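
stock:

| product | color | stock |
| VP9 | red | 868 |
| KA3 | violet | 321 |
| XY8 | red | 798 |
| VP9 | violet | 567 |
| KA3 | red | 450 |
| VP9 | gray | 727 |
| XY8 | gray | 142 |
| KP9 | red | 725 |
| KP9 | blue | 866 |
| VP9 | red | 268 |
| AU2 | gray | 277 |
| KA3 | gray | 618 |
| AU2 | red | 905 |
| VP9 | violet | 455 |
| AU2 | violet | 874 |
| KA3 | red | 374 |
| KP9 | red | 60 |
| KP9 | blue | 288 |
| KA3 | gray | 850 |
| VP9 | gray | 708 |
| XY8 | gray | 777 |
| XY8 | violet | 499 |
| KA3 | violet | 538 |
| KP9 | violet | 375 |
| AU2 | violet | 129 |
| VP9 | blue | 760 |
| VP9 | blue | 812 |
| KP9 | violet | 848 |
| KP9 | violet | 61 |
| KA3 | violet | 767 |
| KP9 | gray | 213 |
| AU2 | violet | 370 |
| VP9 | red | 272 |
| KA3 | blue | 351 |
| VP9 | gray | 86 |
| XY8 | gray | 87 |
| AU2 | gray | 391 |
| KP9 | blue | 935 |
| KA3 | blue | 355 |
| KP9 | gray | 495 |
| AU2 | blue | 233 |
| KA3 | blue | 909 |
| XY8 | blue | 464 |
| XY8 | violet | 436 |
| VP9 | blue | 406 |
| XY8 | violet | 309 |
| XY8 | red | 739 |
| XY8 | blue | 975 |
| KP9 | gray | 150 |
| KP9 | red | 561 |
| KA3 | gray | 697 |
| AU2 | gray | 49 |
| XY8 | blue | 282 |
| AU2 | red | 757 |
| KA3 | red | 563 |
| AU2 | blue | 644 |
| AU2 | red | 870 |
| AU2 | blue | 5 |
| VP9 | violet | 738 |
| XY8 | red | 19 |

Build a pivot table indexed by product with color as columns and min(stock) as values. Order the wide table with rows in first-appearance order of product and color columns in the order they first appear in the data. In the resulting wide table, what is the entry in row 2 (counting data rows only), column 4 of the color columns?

351

With rows in first-appearance order of product, row 2 is product=KA3. color columns in first-appearance order: red, violet, gray, blue; column 4 is blue.
Long rows with product=KA3, color=blue: min(351, 355, 909) = 351.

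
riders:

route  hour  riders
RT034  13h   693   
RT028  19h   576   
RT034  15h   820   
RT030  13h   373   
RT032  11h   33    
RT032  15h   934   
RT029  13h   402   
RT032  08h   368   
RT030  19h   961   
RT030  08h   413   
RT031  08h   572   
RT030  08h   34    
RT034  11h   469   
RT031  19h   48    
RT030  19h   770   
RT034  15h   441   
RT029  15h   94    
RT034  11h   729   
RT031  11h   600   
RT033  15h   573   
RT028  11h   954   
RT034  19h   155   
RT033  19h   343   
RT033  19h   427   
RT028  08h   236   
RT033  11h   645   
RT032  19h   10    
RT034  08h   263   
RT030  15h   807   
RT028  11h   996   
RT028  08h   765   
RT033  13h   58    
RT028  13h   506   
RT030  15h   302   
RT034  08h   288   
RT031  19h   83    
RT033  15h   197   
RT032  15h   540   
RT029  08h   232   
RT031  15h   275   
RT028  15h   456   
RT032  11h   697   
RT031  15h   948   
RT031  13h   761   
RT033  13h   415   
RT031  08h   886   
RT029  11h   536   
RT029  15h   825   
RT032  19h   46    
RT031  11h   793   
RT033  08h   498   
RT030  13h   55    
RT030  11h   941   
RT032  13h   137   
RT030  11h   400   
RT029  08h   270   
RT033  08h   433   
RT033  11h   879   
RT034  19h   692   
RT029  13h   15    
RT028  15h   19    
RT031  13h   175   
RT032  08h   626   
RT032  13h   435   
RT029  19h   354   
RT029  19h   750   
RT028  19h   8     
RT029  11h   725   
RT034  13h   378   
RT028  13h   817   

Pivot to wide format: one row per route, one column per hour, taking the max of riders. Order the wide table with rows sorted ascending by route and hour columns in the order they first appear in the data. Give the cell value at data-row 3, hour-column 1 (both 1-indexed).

373

With rows sorted ascending by route, row 3 is route=RT030. hour columns in first-appearance order: 13h, 19h, 15h, 11h, 08h; column 1 is 13h.
Long rows with route=RT030, hour=13h: max(373, 55) = 373.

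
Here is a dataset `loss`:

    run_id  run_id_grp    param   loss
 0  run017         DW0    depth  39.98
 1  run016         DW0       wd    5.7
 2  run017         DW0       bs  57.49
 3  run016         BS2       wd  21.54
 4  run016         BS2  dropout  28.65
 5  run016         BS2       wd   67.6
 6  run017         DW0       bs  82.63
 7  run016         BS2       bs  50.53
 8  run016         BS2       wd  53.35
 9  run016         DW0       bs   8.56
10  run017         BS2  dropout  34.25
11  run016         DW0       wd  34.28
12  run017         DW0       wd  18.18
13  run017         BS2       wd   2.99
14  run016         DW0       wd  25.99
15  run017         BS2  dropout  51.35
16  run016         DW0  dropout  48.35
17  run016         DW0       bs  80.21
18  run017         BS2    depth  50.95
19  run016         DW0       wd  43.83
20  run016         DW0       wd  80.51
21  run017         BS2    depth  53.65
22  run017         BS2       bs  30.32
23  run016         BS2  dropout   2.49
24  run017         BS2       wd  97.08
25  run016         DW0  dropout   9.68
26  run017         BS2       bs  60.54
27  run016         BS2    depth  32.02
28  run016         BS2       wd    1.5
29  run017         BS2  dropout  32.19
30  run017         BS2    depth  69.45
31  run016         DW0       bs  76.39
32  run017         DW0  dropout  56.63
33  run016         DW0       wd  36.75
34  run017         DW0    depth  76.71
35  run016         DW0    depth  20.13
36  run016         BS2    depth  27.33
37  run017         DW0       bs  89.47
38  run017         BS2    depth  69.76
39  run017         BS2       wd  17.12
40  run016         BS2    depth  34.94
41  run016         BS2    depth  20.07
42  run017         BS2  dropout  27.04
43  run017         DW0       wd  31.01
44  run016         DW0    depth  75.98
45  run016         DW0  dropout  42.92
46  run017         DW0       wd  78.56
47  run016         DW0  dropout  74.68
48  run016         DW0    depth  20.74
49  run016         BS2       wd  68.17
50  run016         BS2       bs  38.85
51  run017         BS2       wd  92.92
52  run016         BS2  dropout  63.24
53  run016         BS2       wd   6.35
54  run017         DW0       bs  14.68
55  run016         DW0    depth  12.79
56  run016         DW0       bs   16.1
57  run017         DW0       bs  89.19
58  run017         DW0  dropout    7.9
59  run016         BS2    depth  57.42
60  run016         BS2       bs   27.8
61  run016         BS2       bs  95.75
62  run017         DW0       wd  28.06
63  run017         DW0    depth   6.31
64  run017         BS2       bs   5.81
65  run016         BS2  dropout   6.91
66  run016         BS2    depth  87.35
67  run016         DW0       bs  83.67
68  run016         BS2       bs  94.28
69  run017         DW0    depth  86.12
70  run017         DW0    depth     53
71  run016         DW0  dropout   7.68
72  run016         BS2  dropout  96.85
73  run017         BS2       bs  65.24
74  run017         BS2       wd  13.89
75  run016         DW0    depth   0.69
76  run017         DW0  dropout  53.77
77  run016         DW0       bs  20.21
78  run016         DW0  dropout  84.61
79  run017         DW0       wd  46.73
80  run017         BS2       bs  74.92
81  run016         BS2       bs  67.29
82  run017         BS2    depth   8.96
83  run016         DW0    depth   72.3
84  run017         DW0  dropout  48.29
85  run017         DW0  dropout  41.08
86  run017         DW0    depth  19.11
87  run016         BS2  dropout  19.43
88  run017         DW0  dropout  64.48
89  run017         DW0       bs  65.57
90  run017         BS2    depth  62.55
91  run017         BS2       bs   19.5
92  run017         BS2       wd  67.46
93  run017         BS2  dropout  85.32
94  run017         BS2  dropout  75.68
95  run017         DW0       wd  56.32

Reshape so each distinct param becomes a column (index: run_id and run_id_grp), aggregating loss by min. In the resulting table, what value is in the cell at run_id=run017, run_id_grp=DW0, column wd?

18.18

Rows with run_id=run017, run_id_grp=DW0 and param=wd: loss values are 18.18, 31.01, 78.56, 28.06, 46.73, 56.32.
min(18.18, 31.01, 78.56, 28.06, 46.73, 56.32) = 18.18.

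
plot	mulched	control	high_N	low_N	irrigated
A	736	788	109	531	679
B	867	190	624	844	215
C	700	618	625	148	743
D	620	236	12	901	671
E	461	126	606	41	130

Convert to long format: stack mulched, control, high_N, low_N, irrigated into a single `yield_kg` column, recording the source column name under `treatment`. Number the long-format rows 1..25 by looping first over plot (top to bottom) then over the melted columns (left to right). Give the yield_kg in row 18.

12

25 rows total (5 × 5). Row 18: index ⌊(18-1)/5⌋ = 3 into plot → D; (18-1) mod 5 = 2 into the melted columns → high_N.
So row 18 is (D, high_N, 12); yield_kg = 12.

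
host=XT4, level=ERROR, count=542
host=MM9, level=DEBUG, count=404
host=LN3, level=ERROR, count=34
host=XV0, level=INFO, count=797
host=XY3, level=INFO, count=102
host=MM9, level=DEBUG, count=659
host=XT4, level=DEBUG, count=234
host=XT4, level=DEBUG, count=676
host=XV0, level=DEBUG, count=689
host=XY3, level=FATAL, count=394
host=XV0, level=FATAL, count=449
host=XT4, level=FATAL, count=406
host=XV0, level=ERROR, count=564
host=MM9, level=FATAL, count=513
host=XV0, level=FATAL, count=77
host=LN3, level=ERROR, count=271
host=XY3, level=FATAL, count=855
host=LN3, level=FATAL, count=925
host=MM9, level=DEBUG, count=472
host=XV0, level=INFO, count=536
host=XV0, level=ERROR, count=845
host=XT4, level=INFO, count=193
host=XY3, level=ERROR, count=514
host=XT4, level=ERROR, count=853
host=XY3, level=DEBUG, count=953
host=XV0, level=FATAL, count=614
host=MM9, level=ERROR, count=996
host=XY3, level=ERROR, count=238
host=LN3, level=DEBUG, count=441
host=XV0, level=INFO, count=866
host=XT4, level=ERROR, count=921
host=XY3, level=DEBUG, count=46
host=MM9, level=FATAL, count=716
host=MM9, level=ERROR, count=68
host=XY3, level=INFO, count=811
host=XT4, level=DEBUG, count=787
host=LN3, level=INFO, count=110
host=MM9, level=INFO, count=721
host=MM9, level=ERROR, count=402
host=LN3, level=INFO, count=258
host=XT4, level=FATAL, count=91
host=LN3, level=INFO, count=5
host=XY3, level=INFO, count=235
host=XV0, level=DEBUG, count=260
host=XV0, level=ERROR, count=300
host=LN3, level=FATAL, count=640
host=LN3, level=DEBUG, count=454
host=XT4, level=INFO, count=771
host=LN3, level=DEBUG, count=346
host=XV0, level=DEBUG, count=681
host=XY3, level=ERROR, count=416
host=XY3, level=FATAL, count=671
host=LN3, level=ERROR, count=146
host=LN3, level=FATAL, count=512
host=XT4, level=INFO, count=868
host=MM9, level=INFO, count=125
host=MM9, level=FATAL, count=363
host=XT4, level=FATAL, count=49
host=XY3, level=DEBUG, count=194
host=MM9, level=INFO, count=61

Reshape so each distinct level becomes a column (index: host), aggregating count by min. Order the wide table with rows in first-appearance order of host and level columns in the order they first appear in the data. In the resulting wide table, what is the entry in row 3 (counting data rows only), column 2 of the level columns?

346

With rows in first-appearance order of host, row 3 is host=LN3. level columns in first-appearance order: ERROR, DEBUG, INFO, FATAL; column 2 is DEBUG.
Long rows with host=LN3, level=DEBUG: min(441, 454, 346) = 346.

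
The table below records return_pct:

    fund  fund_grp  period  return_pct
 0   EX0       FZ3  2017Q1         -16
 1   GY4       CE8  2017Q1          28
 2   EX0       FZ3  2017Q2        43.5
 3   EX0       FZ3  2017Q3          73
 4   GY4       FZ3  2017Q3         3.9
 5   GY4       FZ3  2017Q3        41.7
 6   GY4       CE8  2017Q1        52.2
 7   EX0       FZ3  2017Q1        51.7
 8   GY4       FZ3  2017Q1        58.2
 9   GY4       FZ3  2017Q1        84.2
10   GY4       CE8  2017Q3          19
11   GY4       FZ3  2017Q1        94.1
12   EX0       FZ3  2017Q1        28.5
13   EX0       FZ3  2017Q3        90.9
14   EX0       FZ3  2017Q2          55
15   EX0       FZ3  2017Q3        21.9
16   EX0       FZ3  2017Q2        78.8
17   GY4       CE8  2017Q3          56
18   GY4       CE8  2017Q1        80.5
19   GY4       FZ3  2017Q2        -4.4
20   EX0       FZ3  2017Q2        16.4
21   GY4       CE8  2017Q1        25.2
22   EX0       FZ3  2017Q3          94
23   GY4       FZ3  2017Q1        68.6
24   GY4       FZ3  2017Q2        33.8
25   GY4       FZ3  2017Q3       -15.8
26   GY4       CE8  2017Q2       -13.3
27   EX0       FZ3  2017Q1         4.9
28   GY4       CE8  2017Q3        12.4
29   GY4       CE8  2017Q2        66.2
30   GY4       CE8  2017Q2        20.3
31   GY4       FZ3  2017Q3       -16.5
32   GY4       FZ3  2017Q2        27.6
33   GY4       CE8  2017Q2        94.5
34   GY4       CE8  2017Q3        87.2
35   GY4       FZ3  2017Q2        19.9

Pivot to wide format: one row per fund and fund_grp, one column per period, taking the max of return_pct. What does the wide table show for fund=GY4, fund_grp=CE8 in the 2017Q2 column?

94.5

Rows with fund=GY4, fund_grp=CE8 and period=2017Q2: return_pct values are -13.3, 66.2, 20.3, 94.5.
max(-13.3, 66.2, 20.3, 94.5) = 94.5.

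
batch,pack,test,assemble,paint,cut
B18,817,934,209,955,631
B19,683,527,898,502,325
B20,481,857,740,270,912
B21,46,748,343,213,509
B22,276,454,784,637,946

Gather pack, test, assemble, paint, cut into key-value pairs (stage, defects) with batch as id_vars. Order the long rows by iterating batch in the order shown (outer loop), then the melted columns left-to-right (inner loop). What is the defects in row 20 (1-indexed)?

509

25 rows total (5 × 5). Row 20: index ⌊(20-1)/5⌋ = 3 into batch → B21; (20-1) mod 5 = 4 into the melted columns → cut.
So row 20 is (B21, cut, 509); defects = 509.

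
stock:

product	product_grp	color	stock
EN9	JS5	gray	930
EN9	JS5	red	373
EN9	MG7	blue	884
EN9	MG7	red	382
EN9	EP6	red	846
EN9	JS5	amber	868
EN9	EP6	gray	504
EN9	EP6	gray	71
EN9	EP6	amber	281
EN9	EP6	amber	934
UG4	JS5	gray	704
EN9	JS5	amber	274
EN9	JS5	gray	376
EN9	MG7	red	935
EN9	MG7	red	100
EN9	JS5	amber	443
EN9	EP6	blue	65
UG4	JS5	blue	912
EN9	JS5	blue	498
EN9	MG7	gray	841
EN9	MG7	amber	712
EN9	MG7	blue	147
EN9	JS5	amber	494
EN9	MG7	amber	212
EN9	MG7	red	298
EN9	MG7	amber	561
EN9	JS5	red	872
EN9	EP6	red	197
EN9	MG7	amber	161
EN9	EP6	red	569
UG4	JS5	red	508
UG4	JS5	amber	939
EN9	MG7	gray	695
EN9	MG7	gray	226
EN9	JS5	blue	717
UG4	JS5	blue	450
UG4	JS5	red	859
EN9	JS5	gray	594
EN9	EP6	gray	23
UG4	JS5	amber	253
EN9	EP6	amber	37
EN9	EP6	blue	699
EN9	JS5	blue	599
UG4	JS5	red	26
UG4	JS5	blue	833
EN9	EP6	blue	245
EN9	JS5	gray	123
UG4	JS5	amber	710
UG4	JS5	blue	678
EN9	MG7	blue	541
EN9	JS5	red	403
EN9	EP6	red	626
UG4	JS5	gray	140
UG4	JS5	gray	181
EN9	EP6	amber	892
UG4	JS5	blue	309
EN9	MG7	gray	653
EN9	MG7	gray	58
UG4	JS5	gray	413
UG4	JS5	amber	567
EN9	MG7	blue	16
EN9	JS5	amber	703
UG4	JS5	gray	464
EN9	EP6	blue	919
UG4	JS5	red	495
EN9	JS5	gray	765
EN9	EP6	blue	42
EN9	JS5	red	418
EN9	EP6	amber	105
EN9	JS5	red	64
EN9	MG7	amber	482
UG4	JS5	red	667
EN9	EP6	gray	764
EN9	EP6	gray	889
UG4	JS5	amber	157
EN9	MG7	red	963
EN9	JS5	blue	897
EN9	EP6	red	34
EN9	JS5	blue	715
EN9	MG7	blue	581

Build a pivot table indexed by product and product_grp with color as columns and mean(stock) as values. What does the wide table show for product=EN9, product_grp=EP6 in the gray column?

450.20

Rows with product=EN9, product_grp=EP6 and color=gray: stock values are 504, 71, 23, 764, 889.
(504 + 71 + 23 + 764 + 889) / 5 = 450.20.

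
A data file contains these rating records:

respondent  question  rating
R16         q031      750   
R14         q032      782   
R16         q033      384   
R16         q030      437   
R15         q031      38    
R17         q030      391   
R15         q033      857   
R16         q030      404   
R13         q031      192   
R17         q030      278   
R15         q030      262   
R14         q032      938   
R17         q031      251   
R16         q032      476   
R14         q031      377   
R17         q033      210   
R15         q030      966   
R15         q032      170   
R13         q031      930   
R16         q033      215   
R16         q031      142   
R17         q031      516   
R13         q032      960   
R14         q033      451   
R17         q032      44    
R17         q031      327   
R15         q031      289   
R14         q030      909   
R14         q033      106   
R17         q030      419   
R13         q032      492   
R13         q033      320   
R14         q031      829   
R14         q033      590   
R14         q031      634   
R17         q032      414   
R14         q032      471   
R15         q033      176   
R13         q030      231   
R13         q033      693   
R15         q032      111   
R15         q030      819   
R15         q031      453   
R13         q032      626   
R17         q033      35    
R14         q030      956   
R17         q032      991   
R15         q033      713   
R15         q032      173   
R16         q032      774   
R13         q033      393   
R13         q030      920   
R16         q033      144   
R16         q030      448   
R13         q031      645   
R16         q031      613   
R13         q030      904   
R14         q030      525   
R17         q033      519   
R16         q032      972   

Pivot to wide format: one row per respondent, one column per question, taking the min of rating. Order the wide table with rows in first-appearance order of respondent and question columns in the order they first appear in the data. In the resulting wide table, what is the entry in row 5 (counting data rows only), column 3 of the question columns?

320

With rows in first-appearance order of respondent, row 5 is respondent=R13. question columns in first-appearance order: q031, q032, q033, q030; column 3 is q033.
Long rows with respondent=R13, question=q033: min(320, 693, 393) = 320.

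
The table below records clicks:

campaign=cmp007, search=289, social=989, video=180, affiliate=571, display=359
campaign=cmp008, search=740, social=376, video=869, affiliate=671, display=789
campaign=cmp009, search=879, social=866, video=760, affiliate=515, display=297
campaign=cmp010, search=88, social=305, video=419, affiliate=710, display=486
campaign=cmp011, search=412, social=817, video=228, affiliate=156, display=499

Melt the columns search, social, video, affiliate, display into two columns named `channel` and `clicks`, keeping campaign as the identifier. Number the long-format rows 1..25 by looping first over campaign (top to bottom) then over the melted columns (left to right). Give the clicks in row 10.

789

25 rows total (5 × 5). Row 10: index ⌊(10-1)/5⌋ = 1 into campaign → cmp008; (10-1) mod 5 = 4 into the melted columns → display.
So row 10 is (cmp008, display, 789); clicks = 789.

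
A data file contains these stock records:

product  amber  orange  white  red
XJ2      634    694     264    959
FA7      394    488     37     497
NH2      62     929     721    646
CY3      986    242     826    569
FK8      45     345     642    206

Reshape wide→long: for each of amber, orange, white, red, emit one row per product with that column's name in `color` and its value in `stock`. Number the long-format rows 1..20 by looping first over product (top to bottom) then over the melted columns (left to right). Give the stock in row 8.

20 rows total (5 × 4). Row 8: index ⌊(8-1)/4⌋ = 1 into product → FA7; (8-1) mod 4 = 3 into the melted columns → red.
So row 8 is (FA7, red, 497); stock = 497.

497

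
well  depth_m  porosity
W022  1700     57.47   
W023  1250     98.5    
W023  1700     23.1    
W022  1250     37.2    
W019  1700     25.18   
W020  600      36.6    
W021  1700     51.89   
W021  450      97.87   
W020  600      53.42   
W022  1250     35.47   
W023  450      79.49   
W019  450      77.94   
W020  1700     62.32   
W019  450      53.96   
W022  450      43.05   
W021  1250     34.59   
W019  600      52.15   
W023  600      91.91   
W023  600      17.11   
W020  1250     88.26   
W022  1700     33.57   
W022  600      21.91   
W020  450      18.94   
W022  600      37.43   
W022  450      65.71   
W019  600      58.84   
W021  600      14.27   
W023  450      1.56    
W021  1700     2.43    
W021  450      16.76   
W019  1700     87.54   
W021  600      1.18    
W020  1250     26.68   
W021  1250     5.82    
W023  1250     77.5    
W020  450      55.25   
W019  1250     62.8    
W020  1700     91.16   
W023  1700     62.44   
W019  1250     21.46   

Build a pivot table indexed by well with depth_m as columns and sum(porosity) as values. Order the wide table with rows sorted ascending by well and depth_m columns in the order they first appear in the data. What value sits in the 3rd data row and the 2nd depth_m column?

40.41

With rows sorted ascending by well, row 3 is well=W021. depth_m columns in first-appearance order: 1700, 1250, 600, 450; column 2 is 1250.
Long rows with well=W021, depth_m=1250: 34.59 + 5.82 = 40.41.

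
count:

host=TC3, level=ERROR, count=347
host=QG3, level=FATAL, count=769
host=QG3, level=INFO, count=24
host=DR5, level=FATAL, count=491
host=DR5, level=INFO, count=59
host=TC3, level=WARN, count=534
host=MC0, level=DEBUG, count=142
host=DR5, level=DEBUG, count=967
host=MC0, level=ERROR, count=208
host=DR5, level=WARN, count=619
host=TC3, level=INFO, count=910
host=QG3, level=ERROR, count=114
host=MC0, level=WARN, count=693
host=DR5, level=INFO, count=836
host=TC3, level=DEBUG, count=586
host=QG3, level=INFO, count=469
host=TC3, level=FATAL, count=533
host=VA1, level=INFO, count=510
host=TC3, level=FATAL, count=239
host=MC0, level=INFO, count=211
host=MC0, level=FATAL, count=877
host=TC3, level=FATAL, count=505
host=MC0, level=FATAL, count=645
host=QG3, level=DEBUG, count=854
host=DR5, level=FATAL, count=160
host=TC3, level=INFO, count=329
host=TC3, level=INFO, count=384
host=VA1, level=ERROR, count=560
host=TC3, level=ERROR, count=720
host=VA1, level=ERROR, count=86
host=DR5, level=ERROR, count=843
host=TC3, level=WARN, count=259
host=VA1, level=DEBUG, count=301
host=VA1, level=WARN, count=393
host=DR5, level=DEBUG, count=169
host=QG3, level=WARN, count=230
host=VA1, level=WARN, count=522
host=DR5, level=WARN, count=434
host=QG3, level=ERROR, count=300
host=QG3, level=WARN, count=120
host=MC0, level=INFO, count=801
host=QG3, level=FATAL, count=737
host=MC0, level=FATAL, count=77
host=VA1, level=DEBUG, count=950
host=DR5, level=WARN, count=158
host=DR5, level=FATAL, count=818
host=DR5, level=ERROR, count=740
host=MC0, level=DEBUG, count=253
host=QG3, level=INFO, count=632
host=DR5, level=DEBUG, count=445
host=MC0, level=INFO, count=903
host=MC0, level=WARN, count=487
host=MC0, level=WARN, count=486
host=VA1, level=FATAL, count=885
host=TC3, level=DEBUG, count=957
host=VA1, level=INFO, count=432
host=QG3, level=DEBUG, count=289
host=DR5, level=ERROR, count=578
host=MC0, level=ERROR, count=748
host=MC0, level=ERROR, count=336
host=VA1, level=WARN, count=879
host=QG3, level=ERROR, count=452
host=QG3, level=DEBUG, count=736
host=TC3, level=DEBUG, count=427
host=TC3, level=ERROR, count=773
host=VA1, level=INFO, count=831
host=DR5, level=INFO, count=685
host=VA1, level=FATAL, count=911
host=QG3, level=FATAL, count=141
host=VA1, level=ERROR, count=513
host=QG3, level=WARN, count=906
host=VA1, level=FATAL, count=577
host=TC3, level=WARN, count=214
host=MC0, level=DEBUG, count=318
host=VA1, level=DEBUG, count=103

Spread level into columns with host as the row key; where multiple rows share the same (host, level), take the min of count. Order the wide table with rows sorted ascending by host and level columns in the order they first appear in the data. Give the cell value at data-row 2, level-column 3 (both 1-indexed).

With rows sorted ascending by host, row 2 is host=MC0. level columns in first-appearance order: ERROR, FATAL, INFO, WARN, DEBUG; column 3 is INFO.
Long rows with host=MC0, level=INFO: min(211, 801, 903) = 211.

211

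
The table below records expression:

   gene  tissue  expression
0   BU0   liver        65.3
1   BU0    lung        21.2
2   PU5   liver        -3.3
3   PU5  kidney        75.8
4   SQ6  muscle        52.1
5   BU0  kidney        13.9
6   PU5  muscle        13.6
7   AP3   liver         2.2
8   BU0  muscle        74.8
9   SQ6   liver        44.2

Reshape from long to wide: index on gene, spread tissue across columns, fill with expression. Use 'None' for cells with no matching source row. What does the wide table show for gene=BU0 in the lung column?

21.2

The long row with gene=BU0, tissue=lung has expression=21.2.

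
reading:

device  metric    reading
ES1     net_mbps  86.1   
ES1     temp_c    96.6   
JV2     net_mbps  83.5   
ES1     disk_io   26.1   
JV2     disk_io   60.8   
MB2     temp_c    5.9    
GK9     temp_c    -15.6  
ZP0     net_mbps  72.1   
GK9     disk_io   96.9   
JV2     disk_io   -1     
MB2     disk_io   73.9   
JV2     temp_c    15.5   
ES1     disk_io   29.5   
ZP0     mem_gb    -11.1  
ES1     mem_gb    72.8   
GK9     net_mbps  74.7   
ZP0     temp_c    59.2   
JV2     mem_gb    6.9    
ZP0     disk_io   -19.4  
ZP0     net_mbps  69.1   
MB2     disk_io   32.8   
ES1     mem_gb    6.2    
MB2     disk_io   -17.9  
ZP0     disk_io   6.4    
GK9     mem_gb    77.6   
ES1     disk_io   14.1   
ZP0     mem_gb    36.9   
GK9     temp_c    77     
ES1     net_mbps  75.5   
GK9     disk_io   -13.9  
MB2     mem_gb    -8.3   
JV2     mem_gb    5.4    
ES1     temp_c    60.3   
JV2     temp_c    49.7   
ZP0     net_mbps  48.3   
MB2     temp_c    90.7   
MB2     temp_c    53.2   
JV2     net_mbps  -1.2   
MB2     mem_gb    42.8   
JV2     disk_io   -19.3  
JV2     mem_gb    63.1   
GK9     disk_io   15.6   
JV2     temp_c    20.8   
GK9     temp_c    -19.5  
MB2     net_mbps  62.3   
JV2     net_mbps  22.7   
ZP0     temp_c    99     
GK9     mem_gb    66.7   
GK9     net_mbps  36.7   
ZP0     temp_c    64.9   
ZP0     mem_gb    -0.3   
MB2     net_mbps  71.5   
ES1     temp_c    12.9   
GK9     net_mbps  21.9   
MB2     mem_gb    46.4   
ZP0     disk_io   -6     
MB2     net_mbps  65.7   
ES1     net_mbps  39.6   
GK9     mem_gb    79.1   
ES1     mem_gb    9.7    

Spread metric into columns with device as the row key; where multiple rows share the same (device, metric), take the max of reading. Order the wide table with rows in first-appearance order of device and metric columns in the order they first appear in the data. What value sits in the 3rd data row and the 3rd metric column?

With rows in first-appearance order of device, row 3 is device=MB2. metric columns in first-appearance order: net_mbps, temp_c, disk_io, mem_gb; column 3 is disk_io.
Long rows with device=MB2, metric=disk_io: max(73.9, 32.8, -17.9) = 73.9.

73.9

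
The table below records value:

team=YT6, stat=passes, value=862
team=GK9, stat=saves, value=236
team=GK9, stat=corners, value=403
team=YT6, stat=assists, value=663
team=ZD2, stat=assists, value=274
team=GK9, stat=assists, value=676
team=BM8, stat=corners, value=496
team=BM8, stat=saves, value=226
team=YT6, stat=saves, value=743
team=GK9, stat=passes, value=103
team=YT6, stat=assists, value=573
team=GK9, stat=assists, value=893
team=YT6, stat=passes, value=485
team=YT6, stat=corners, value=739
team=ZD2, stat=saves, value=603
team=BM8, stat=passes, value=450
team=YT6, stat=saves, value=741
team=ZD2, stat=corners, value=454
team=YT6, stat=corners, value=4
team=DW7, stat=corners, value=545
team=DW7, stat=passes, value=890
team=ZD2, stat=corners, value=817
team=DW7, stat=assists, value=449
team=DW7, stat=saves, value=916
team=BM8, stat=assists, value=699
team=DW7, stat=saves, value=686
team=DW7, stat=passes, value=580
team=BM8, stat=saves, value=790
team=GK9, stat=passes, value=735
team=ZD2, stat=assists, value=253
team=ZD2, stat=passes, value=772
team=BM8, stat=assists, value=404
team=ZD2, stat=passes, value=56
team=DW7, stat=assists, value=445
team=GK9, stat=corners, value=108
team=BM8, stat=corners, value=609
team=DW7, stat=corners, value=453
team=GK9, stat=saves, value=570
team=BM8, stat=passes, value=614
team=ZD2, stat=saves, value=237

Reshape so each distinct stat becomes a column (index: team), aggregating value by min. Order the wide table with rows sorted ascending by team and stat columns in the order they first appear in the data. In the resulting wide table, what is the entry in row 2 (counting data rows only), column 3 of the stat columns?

453

With rows sorted ascending by team, row 2 is team=DW7. stat columns in first-appearance order: passes, saves, corners, assists; column 3 is corners.
Long rows with team=DW7, stat=corners: min(545, 453) = 453.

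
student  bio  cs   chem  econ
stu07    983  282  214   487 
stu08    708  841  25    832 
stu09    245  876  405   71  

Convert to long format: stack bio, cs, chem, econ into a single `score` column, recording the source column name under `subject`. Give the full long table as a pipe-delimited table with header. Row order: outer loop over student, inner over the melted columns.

Each (student, column) pair becomes one row: 3 × 4 = 12 rows.
For example, (stu07, bio) → score=983.

| student | subject | score |
| stu07 | bio | 983 |
| stu07 | cs | 282 |
| stu07 | chem | 214 |
| stu07 | econ | 487 |
| stu08 | bio | 708 |
| stu08 | cs | 841 |
| stu08 | chem | 25 |
| stu08 | econ | 832 |
| stu09 | bio | 245 |
| stu09 | cs | 876 |
| stu09 | chem | 405 |
| stu09 | econ | 71 |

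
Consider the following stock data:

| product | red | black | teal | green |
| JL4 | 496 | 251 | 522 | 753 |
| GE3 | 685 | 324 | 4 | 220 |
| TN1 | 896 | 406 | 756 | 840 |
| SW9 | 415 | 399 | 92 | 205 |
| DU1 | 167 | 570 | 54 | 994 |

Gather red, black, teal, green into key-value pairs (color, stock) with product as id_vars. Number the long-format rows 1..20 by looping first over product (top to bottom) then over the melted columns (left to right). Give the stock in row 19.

20 rows total (5 × 4). Row 19: index ⌊(19-1)/4⌋ = 4 into product → DU1; (19-1) mod 4 = 2 into the melted columns → teal.
So row 19 is (DU1, teal, 54); stock = 54.

54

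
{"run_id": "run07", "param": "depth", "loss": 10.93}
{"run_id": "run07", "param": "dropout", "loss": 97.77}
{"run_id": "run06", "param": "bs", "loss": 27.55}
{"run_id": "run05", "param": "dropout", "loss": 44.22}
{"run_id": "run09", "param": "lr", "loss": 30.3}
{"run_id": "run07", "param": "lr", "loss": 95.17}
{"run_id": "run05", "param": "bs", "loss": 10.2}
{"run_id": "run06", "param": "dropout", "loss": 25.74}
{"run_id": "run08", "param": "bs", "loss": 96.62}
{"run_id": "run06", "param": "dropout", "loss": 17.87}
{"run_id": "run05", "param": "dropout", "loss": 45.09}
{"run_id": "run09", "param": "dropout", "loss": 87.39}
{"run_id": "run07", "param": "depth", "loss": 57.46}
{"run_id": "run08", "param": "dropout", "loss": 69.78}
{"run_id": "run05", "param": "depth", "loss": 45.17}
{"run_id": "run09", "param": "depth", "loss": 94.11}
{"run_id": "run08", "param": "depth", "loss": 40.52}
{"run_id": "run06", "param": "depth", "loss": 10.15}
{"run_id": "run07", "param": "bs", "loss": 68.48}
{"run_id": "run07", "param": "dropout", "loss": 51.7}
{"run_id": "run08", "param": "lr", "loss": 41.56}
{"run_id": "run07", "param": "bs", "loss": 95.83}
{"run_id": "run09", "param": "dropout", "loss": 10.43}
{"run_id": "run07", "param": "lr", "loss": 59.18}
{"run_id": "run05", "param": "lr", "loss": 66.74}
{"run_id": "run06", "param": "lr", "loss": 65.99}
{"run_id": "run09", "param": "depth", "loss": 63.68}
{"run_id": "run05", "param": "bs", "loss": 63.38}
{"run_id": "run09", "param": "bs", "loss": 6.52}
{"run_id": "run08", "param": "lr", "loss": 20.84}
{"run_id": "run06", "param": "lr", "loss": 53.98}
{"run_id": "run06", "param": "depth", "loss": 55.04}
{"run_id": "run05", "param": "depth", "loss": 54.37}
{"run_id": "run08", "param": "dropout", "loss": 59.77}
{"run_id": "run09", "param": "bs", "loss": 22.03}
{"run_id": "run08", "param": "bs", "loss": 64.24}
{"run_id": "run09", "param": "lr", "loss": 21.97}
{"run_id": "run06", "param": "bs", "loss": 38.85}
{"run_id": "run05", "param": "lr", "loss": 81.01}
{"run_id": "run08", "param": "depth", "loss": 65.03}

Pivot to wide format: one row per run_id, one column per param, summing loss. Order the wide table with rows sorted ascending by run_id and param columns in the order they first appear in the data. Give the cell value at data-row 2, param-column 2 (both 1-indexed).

With rows sorted ascending by run_id, row 2 is run_id=run06. param columns in first-appearance order: depth, dropout, bs, lr; column 2 is dropout.
Long rows with run_id=run06, param=dropout: 25.74 + 17.87 = 43.61.

43.61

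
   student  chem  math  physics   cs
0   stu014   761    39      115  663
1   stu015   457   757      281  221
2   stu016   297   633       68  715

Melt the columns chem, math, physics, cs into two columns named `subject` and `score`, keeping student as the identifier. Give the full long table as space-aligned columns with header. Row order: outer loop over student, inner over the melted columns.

student  subject  score
stu014   chem     761  
stu014   math     39   
stu014   physics  115  
stu014   cs       663  
stu015   chem     457  
stu015   math     757  
stu015   physics  281  
stu015   cs       221  
stu016   chem     297  
stu016   math     633  
stu016   physics  68   
stu016   cs       715  

Each (student, column) pair becomes one row: 3 × 4 = 12 rows.
For example, (stu014, chem) → score=761.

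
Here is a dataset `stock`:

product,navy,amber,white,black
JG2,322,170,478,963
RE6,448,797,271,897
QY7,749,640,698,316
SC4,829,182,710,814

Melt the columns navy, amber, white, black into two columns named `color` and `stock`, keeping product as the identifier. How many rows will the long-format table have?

4 product values × 4 melted columns = 16 rows.

16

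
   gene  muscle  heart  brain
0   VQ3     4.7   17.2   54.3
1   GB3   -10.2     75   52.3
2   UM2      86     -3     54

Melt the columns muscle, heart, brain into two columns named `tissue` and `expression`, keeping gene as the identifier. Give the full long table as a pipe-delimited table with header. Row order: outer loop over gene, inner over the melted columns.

| gene | tissue | expression |
| VQ3 | muscle | 4.7 |
| VQ3 | heart | 17.2 |
| VQ3 | brain | 54.3 |
| GB3 | muscle | -10.2 |
| GB3 | heart | 75 |
| GB3 | brain | 52.3 |
| UM2 | muscle | 86 |
| UM2 | heart | -3 |
| UM2 | brain | 54 |

Each (gene, column) pair becomes one row: 3 × 3 = 9 rows.
For example, (VQ3, muscle) → expression=4.7.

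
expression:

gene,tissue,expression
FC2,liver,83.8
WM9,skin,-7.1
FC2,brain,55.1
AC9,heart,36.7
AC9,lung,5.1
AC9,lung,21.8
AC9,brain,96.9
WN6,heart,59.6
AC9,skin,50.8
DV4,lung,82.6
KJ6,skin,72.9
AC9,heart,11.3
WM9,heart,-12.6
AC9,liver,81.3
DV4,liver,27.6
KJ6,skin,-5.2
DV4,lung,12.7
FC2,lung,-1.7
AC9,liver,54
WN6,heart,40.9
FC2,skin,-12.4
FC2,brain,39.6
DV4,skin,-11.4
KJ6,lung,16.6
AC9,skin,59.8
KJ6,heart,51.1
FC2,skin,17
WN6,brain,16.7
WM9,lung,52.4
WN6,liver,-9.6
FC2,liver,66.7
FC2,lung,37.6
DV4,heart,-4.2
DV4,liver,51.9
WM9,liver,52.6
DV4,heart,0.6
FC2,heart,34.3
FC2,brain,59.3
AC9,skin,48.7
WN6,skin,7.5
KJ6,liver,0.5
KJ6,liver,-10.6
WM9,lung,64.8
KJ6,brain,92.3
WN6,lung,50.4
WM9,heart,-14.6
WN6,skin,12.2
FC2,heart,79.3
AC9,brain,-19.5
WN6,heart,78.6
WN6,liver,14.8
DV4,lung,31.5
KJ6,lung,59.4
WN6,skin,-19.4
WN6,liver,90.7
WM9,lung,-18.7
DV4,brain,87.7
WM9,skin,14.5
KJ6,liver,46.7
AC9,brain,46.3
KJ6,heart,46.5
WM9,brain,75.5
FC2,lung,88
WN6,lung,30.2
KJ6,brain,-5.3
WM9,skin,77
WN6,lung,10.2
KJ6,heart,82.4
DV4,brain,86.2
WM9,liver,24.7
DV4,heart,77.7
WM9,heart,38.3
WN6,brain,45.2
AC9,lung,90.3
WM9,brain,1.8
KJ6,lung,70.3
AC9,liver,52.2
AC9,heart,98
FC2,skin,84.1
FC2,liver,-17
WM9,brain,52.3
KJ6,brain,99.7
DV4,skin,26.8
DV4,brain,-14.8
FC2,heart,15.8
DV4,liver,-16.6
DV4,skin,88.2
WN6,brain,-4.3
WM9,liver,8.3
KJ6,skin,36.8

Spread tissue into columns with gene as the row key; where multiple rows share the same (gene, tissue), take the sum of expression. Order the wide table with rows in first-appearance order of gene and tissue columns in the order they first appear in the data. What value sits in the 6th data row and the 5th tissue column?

With rows in first-appearance order of gene, row 6 is gene=KJ6. tissue columns in first-appearance order: liver, skin, brain, heart, lung; column 5 is lung.
Long rows with gene=KJ6, tissue=lung: 16.6 + 59.4 + 70.3 = 146.3.

146.3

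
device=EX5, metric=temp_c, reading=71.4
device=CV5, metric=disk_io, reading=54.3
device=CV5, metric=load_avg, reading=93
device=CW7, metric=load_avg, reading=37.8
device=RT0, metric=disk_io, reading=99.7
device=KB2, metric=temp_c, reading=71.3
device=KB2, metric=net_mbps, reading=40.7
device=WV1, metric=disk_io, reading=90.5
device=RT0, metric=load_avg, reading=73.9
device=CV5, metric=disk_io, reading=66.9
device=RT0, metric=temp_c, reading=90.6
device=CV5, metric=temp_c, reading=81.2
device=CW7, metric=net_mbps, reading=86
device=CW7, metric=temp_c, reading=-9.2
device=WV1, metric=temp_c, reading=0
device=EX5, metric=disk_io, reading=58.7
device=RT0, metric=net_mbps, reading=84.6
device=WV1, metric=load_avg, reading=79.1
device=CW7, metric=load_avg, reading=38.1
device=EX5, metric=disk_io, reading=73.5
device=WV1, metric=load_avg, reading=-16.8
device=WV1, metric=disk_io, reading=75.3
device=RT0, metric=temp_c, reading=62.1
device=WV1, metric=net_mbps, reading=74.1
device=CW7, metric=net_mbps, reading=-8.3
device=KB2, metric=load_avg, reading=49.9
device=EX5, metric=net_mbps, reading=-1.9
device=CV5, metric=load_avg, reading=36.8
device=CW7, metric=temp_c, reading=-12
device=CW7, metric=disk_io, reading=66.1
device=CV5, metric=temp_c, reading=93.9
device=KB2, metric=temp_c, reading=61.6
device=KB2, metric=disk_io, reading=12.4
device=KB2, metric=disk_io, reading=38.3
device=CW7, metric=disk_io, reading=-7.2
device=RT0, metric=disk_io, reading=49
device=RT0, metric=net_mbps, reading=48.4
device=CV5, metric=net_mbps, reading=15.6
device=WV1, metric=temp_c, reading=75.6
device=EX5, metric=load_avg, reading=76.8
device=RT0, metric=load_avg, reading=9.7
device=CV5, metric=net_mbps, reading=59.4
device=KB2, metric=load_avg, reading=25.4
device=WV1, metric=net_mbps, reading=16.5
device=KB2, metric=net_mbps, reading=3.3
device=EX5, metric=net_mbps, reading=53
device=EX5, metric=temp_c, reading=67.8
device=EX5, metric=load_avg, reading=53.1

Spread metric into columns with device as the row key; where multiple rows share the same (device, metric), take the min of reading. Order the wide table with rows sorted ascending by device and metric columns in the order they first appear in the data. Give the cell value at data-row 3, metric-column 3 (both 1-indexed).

53.1

With rows sorted ascending by device, row 3 is device=EX5. metric columns in first-appearance order: temp_c, disk_io, load_avg, net_mbps; column 3 is load_avg.
Long rows with device=EX5, metric=load_avg: min(76.8, 53.1) = 53.1.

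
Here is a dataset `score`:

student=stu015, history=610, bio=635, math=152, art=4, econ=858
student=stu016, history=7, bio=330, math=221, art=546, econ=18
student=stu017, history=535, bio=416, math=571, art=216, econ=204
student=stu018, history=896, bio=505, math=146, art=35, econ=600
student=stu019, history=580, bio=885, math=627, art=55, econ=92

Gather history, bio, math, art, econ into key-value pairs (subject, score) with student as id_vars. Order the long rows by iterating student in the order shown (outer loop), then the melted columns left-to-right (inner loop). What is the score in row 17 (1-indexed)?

25 rows total (5 × 5). Row 17: index ⌊(17-1)/5⌋ = 3 into student → stu018; (17-1) mod 5 = 1 into the melted columns → bio.
So row 17 is (stu018, bio, 505); score = 505.

505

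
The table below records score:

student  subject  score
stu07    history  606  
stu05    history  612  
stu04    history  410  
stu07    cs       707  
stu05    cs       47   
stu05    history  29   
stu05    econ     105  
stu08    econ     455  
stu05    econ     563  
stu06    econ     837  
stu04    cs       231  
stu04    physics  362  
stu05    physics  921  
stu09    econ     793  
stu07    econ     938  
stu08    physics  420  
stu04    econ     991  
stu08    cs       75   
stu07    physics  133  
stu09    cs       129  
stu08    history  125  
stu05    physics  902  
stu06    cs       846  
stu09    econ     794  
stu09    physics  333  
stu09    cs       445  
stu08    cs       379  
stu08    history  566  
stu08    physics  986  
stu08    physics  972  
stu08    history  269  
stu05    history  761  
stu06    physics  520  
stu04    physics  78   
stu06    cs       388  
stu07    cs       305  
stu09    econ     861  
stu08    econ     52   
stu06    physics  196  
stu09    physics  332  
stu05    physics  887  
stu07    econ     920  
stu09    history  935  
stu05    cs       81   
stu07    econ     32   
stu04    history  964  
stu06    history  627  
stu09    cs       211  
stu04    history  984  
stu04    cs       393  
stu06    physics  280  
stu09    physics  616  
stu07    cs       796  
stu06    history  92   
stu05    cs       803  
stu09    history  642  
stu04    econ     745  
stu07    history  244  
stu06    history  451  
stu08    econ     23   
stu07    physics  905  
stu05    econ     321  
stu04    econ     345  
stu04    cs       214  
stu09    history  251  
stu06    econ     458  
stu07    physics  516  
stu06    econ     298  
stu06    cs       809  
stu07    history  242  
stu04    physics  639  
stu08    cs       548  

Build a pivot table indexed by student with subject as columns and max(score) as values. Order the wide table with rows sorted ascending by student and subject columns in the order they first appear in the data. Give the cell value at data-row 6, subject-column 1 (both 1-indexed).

935

With rows sorted ascending by student, row 6 is student=stu09. subject columns in first-appearance order: history, cs, econ, physics; column 1 is history.
Long rows with student=stu09, subject=history: max(935, 642, 251) = 935.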